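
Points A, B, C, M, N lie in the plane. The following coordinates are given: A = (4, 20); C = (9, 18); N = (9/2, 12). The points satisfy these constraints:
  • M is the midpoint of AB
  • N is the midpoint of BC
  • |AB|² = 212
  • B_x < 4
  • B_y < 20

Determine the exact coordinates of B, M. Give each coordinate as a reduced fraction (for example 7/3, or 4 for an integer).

B = (0, 6)
M = (2, 13)

1. B_x = 0  [B = 2·N−C = 2·(9/2, 12)−(9, 18)]
2. B_y = 6  [B = 2·N−C = 2·(9/2, 12)−(9, 18)]
   so B = (0, 6)
3. M_x = 2  [2·M = A+B = (4, 20)+(0, 6)]
4. M_y = 13  [2·M = A+B = (4, 20)+(0, 6)]
   so M = (2, 13)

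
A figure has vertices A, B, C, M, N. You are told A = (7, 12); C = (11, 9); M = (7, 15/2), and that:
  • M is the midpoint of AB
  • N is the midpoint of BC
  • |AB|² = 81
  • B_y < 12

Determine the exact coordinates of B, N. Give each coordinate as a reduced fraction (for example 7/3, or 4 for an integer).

1. B_x = 7  [B = 2·M−A = 2·(7, 15/2)−(7, 12)]
2. B_y = 3  [B = 2·M−A = 2·(7, 15/2)−(7, 12)]
   so B = (7, 3)
3. N_x = 9  [2·N = B+C = (7, 3)+(11, 9)]
4. N_y = 6  [2·N = B+C = (7, 3)+(11, 9)]
   so N = (9, 6)

B = (7, 3)
N = (9, 6)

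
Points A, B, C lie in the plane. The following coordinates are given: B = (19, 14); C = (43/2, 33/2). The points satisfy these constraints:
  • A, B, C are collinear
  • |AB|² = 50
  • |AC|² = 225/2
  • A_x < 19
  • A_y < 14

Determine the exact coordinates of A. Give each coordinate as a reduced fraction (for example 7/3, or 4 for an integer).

1. A_x = 14  [[A, B, C are collinear ⇒ -5/2x+5/2y+25/2=0] ∩ [|A−(19, 14)|²=50]]
2. A_y = 9  [[A, B, C are collinear ⇒ -5/2x+5/2y+25/2=0] ∩ [|A−(19, 14)|²=50]]
   so A = (14, 9)

A = (14, 9)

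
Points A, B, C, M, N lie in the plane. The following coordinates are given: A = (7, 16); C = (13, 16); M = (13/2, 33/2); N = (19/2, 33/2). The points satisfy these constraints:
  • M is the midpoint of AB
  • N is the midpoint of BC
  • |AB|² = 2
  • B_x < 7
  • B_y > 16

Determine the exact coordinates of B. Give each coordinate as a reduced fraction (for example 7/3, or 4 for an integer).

B = (6, 17)

1. B_x = 6  [B = 2·M−A = 2·(13/2, 33/2)−(7, 16)]
2. B_y = 17  [B = 2·M−A = 2·(13/2, 33/2)−(7, 16)]
   so B = (6, 17)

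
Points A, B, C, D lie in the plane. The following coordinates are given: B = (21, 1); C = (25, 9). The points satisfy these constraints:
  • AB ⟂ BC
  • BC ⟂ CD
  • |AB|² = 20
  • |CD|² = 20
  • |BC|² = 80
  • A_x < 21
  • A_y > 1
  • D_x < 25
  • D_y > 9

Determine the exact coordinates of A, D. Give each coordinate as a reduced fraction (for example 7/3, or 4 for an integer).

1. A_x = 17  [[AB ⟂ BC ⇒ -4x-8y+92=0] ∩ [|A−(21, 1)|²=20]]
2. A_y = 3  [[AB ⟂ BC ⇒ -4x-8y+92=0] ∩ [|A−(21, 1)|²=20]]
   so A = (17, 3)
3. D_x = 21  [[BC ⟂ CD ⇒ 4x+8y-172=0] ∩ [|D−(25, 9)|²=20]]
4. D_y = 11  [[BC ⟂ CD ⇒ 4x+8y-172=0] ∩ [|D−(25, 9)|²=20]]
   so D = (21, 11)

A = (17, 3)
D = (21, 11)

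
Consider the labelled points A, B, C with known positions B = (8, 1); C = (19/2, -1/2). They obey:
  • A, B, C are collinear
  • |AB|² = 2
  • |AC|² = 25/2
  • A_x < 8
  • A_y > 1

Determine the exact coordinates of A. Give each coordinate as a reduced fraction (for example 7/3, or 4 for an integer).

1. A_x = 7  [[A, B, C are collinear ⇒ 3/2x+3/2y-27/2=0] ∩ [|A−(8, 1)|²=2]]
2. A_y = 2  [[A, B, C are collinear ⇒ 3/2x+3/2y-27/2=0] ∩ [|A−(8, 1)|²=2]]
   so A = (7, 2)

A = (7, 2)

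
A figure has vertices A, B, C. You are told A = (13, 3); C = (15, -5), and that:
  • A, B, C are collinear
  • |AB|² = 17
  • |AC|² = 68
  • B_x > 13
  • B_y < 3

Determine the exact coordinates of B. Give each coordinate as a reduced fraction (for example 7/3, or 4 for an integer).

1. B_x = 14  [[A, B, C are collinear ⇒ -8x-2y+110=0] ∩ [|B−(13, 3)|²=17]]
2. B_y = -1  [[A, B, C are collinear ⇒ -8x-2y+110=0] ∩ [|B−(13, 3)|²=17]]
   so B = (14, -1)

B = (14, -1)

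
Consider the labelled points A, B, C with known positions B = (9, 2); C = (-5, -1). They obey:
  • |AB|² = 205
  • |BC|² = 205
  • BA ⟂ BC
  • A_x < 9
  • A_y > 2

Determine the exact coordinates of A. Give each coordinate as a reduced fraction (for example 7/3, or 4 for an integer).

A = (6, 16)

1. A_x = 6  [[BA ⟂ BC ⇒ -14x-3y+132=0] ∩ [|A−(9, 2)|²=205]]
2. A_y = 16  [[BA ⟂ BC ⇒ -14x-3y+132=0] ∩ [|A−(9, 2)|²=205]]
   so A = (6, 16)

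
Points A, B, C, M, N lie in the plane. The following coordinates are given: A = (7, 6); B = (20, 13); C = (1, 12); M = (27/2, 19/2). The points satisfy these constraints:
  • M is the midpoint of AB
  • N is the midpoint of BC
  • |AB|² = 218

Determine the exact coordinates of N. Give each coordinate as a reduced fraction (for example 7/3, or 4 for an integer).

1. N_x = 21/2  [2·N = B+C = (20, 13)+(1, 12)]
2. N_y = 25/2  [2·N = B+C = (20, 13)+(1, 12)]
   so N = (21/2, 25/2)

N = (21/2, 25/2)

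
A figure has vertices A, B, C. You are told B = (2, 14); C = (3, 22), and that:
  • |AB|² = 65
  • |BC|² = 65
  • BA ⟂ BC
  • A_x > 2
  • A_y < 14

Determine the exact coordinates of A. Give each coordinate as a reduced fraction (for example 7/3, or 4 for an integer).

1. A_x = 10  [[BA ⟂ BC ⇒ 1x+8y-114=0] ∩ [|A−(2, 14)|²=65]]
2. A_y = 13  [[BA ⟂ BC ⇒ 1x+8y-114=0] ∩ [|A−(2, 14)|²=65]]
   so A = (10, 13)

A = (10, 13)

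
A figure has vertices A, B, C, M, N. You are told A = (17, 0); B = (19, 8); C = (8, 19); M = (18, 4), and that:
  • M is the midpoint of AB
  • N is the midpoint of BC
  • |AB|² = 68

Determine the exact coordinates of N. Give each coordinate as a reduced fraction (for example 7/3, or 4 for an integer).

1. N_x = 27/2  [2·N = B+C = (19, 8)+(8, 19)]
2. N_y = 27/2  [2·N = B+C = (19, 8)+(8, 19)]
   so N = (27/2, 27/2)

N = (27/2, 27/2)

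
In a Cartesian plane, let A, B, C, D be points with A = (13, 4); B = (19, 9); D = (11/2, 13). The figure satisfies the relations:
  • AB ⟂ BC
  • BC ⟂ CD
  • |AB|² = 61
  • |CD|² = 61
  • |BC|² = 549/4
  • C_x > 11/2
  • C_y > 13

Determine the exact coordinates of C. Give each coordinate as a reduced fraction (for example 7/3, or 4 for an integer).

1. C_x = 23/2  [[AB ⟂ BC ⇒ 6x+5y-159=0] ∩ [|C−(11/2, 13)|²=61]]
2. C_y = 18  [[AB ⟂ BC ⇒ 6x+5y-159=0] ∩ [|C−(11/2, 13)|²=61]]
   so C = (23/2, 18)

C = (23/2, 18)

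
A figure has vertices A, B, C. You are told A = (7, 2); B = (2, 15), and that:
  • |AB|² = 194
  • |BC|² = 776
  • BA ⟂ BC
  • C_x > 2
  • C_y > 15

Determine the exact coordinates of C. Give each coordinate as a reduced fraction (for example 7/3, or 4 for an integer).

1. C_x = 28  [[BA ⟂ BC ⇒ 5x-13y+185=0] ∩ [|C−(2, 15)|²=776]]
2. C_y = 25  [[BA ⟂ BC ⇒ 5x-13y+185=0] ∩ [|C−(2, 15)|²=776]]
   so C = (28, 25)

C = (28, 25)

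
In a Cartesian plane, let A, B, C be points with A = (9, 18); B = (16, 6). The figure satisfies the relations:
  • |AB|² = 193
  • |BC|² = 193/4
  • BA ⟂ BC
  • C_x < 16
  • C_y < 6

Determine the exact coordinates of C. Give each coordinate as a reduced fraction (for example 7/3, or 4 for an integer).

1. C_x = 10  [[BA ⟂ BC ⇒ -7x+12y+40=0] ∩ [|C−(16, 6)|²=193/4]]
2. C_y = 5/2  [[BA ⟂ BC ⇒ -7x+12y+40=0] ∩ [|C−(16, 6)|²=193/4]]
   so C = (10, 5/2)

C = (10, 5/2)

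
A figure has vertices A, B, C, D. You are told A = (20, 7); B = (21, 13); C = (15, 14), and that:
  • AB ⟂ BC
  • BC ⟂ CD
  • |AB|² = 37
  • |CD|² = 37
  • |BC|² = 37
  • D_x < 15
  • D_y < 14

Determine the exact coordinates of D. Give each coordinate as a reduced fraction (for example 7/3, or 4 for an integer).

D = (14, 8)

1. D_x = 14  [[BC ⟂ CD ⇒ -6x+1y+76=0] ∩ [|D−(15, 14)|²=37]]
2. D_y = 8  [[BC ⟂ CD ⇒ -6x+1y+76=0] ∩ [|D−(15, 14)|²=37]]
   so D = (14, 8)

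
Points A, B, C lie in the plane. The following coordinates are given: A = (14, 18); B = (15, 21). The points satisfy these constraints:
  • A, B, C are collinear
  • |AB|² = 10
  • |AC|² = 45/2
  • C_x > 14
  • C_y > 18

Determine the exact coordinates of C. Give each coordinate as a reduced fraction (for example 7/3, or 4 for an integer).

1. C_x = 31/2  [[A, B, C are collinear ⇒ -3x+1y+24=0] ∩ [|C−(14, 18)|²=45/2]]
2. C_y = 45/2  [[A, B, C are collinear ⇒ -3x+1y+24=0] ∩ [|C−(14, 18)|²=45/2]]
   so C = (31/2, 45/2)

C = (31/2, 45/2)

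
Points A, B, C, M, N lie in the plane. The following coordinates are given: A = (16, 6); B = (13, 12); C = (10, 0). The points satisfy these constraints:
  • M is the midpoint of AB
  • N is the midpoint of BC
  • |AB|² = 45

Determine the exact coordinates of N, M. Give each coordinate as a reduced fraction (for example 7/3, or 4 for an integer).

N = (23/2, 6)
M = (29/2, 9)

1. M_x = 29/2  [2·M = A+B = (16, 6)+(13, 12)]
2. M_y = 9  [2·M = A+B = (16, 6)+(13, 12)]
   so M = (29/2, 9)
3. N_x = 23/2  [2·N = B+C = (13, 12)+(10, 0)]
4. N_y = 6  [2·N = B+C = (13, 12)+(10, 0)]
   so N = (23/2, 6)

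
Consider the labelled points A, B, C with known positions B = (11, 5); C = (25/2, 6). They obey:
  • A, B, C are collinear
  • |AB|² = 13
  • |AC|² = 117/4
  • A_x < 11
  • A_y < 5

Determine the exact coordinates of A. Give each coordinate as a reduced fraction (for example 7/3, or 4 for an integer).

A = (8, 3)

1. A_x = 8  [[A, B, C are collinear ⇒ -1x+3/2y+7/2=0] ∩ [|A−(11, 5)|²=13]]
2. A_y = 3  [[A, B, C are collinear ⇒ -1x+3/2y+7/2=0] ∩ [|A−(11, 5)|²=13]]
   so A = (8, 3)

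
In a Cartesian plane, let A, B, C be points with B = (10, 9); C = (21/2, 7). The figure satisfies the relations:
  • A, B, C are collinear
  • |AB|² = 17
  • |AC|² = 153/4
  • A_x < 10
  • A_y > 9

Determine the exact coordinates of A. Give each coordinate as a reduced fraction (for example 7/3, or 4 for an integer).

1. A_x = 9  [[A, B, C are collinear ⇒ 2x+1/2y-49/2=0] ∩ [|A−(10, 9)|²=17]]
2. A_y = 13  [[A, B, C are collinear ⇒ 2x+1/2y-49/2=0] ∩ [|A−(10, 9)|²=17]]
   so A = (9, 13)

A = (9, 13)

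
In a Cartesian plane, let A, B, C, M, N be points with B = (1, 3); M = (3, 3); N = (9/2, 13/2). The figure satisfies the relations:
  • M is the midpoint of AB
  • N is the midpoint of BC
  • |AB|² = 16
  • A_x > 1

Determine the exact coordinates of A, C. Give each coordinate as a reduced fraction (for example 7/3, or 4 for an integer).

A = (5, 3)
C = (8, 10)

1. A_x = 5  [A = 2·M−B = 2·(3, 3)−(1, 3)]
2. A_y = 3  [A = 2·M−B = 2·(3, 3)−(1, 3)]
   so A = (5, 3)
3. C_x = 8  [C = 2·N−B = 2·(9/2, 13/2)−(1, 3)]
4. C_y = 10  [C = 2·N−B = 2·(9/2, 13/2)−(1, 3)]
   so C = (8, 10)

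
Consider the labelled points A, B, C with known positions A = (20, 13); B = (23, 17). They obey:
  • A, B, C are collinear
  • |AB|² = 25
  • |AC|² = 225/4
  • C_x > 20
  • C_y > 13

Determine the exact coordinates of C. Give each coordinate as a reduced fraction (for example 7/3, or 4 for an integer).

1. C_x = 49/2  [[A, B, C are collinear ⇒ -4x+3y+41=0] ∩ [|C−(20, 13)|²=225/4]]
2. C_y = 19  [[A, B, C are collinear ⇒ -4x+3y+41=0] ∩ [|C−(20, 13)|²=225/4]]
   so C = (49/2, 19)

C = (49/2, 19)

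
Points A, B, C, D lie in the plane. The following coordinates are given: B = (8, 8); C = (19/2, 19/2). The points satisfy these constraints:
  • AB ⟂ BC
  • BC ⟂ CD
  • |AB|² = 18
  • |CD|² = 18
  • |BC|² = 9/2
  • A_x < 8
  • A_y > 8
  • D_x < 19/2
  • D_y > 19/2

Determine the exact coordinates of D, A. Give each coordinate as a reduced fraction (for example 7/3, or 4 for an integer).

1. D_x = 13/2  [[BC ⟂ CD ⇒ 3/2x+3/2y-57/2=0] ∩ [|D−(19/2, 19/2)|²=18]]
2. D_y = 25/2  [[BC ⟂ CD ⇒ 3/2x+3/2y-57/2=0] ∩ [|D−(19/2, 19/2)|²=18]]
   so D = (13/2, 25/2)
3. A_x = 5  [[AB ⟂ BC ⇒ -3/2x-3/2y+24=0] ∩ [|A−(8, 8)|²=18]]
4. A_y = 11  [[AB ⟂ BC ⇒ -3/2x-3/2y+24=0] ∩ [|A−(8, 8)|²=18]]
   so A = (5, 11)

D = (13/2, 25/2)
A = (5, 11)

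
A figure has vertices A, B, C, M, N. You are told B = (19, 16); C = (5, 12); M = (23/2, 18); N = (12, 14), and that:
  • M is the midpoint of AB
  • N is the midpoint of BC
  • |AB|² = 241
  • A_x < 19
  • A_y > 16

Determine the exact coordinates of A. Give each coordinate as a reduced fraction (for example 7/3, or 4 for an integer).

1. A_x = 4  [A = 2·M−B = 2·(23/2, 18)−(19, 16)]
2. A_y = 20  [A = 2·M−B = 2·(23/2, 18)−(19, 16)]
   so A = (4, 20)

A = (4, 20)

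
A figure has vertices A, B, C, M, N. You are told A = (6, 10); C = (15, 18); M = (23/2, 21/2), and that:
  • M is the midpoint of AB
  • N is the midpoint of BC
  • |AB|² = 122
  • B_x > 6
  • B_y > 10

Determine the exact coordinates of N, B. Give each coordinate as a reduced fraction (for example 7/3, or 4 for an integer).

1. B_x = 17  [B = 2·M−A = 2·(23/2, 21/2)−(6, 10)]
2. B_y = 11  [B = 2·M−A = 2·(23/2, 21/2)−(6, 10)]
   so B = (17, 11)
3. N_x = 16  [2·N = B+C = (17, 11)+(15, 18)]
4. N_y = 29/2  [2·N = B+C = (17, 11)+(15, 18)]
   so N = (16, 29/2)

N = (16, 29/2)
B = (17, 11)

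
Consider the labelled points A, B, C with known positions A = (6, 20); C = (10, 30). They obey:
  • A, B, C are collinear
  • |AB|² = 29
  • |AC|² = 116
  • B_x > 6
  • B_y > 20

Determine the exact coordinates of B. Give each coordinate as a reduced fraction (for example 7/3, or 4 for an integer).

B = (8, 25)

1. B_x = 8  [[A, B, C are collinear ⇒ 10x-4y+20=0] ∩ [|B−(6, 20)|²=29]]
2. B_y = 25  [[A, B, C are collinear ⇒ 10x-4y+20=0] ∩ [|B−(6, 20)|²=29]]
   so B = (8, 25)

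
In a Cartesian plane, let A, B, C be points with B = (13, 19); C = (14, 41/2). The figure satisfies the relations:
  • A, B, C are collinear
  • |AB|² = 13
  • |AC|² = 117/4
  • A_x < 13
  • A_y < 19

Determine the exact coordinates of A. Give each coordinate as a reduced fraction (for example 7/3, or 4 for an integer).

1. A_x = 11  [[A, B, C are collinear ⇒ -3/2x+1y+1/2=0] ∩ [|A−(13, 19)|²=13]]
2. A_y = 16  [[A, B, C are collinear ⇒ -3/2x+1y+1/2=0] ∩ [|A−(13, 19)|²=13]]
   so A = (11, 16)

A = (11, 16)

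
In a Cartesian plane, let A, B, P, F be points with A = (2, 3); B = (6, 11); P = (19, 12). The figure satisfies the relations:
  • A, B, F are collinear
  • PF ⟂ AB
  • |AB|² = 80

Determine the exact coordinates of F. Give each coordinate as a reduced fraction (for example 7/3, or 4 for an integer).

F = (9, 17)

1. F_x = 9  [[A, B, F are collinear ⇒ -8x+4y+4=0] ∩ [PF ⟂ AB ⇒ 4x+8y-172=0]]
2. F_y = 17  [[A, B, F are collinear ⇒ -8x+4y+4=0] ∩ [PF ⟂ AB ⇒ 4x+8y-172=0]]
   so F = (9, 17)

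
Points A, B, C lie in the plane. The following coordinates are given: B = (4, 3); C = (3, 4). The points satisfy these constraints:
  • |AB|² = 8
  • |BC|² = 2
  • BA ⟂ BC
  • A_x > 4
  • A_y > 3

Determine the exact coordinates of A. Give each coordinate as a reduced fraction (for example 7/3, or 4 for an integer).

A = (6, 5)

1. A_x = 6  [[BA ⟂ BC ⇒ -1x+1y+1=0] ∩ [|A−(4, 3)|²=8]]
2. A_y = 5  [[BA ⟂ BC ⇒ -1x+1y+1=0] ∩ [|A−(4, 3)|²=8]]
   so A = (6, 5)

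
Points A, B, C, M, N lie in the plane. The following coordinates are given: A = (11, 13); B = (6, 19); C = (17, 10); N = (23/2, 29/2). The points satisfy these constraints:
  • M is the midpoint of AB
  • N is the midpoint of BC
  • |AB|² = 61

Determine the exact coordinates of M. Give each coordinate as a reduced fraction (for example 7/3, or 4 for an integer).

M = (17/2, 16)

1. M_x = 17/2  [2·M = A+B = (11, 13)+(6, 19)]
2. M_y = 16  [2·M = A+B = (11, 13)+(6, 19)]
   so M = (17/2, 16)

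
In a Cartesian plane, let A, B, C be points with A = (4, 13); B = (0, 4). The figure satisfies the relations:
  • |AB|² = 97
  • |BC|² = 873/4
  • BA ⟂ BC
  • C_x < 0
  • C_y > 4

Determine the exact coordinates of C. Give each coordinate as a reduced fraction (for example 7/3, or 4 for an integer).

1. C_x = -27/2  [[BA ⟂ BC ⇒ 4x+9y-36=0] ∩ [|C−(0, 4)|²=873/4]]
2. C_y = 10  [[BA ⟂ BC ⇒ 4x+9y-36=0] ∩ [|C−(0, 4)|²=873/4]]
   so C = (-27/2, 10)

C = (-27/2, 10)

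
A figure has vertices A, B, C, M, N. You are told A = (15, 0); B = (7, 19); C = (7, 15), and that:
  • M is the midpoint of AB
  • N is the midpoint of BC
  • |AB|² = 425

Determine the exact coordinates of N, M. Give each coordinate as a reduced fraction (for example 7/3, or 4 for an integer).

1. M_x = 11  [2·M = A+B = (15, 0)+(7, 19)]
2. M_y = 19/2  [2·M = A+B = (15, 0)+(7, 19)]
   so M = (11, 19/2)
3. N_x = 7  [2·N = B+C = (7, 19)+(7, 15)]
4. N_y = 17  [2·N = B+C = (7, 19)+(7, 15)]
   so N = (7, 17)

N = (7, 17)
M = (11, 19/2)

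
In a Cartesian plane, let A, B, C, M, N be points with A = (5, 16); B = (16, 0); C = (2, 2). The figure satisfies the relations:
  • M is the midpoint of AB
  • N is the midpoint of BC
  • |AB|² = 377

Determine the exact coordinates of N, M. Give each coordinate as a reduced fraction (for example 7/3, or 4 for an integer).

1. M_x = 21/2  [2·M = A+B = (5, 16)+(16, 0)]
2. M_y = 8  [2·M = A+B = (5, 16)+(16, 0)]
   so M = (21/2, 8)
3. N_x = 9  [2·N = B+C = (16, 0)+(2, 2)]
4. N_y = 1  [2·N = B+C = (16, 0)+(2, 2)]
   so N = (9, 1)

N = (9, 1)
M = (21/2, 8)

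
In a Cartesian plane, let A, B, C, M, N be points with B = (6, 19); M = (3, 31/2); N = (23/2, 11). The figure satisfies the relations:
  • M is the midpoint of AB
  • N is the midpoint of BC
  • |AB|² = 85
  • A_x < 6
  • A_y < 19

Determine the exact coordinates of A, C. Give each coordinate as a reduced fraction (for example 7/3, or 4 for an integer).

A = (0, 12)
C = (17, 3)

1. A_x = 0  [A = 2·M−B = 2·(3, 31/2)−(6, 19)]
2. A_y = 12  [A = 2·M−B = 2·(3, 31/2)−(6, 19)]
   so A = (0, 12)
3. C_x = 17  [C = 2·N−B = 2·(23/2, 11)−(6, 19)]
4. C_y = 3  [C = 2·N−B = 2·(23/2, 11)−(6, 19)]
   so C = (17, 3)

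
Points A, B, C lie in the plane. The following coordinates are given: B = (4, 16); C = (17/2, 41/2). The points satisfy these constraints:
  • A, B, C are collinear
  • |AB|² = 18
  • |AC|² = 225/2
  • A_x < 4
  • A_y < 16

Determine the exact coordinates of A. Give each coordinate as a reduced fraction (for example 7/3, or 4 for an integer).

A = (1, 13)

1. A_x = 1  [[A, B, C are collinear ⇒ -9/2x+9/2y-54=0] ∩ [|A−(4, 16)|²=18]]
2. A_y = 13  [[A, B, C are collinear ⇒ -9/2x+9/2y-54=0] ∩ [|A−(4, 16)|²=18]]
   so A = (1, 13)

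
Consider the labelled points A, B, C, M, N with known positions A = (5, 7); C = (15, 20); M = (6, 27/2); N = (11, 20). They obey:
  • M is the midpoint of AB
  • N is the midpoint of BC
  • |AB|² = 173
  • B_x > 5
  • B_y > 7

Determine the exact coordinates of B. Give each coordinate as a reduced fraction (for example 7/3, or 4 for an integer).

B = (7, 20)

1. B_x = 7  [B = 2·M−A = 2·(6, 27/2)−(5, 7)]
2. B_y = 20  [B = 2·M−A = 2·(6, 27/2)−(5, 7)]
   so B = (7, 20)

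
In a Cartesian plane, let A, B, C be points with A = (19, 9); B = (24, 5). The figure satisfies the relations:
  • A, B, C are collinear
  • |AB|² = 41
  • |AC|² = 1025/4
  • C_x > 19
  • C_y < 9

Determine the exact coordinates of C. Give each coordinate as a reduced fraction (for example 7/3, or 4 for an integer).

1. C_x = 63/2  [[A, B, C are collinear ⇒ 4x+5y-121=0] ∩ [|C−(19, 9)|²=1025/4]]
2. C_y = -1  [[A, B, C are collinear ⇒ 4x+5y-121=0] ∩ [|C−(19, 9)|²=1025/4]]
   so C = (63/2, -1)

C = (63/2, -1)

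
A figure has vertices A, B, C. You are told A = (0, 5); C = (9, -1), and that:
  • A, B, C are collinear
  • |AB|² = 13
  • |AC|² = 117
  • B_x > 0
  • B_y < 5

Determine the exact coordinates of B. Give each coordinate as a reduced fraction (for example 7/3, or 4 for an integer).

1. B_x = 3  [[A, B, C are collinear ⇒ -6x-9y+45=0] ∩ [|B−(0, 5)|²=13]]
2. B_y = 3  [[A, B, C are collinear ⇒ -6x-9y+45=0] ∩ [|B−(0, 5)|²=13]]
   so B = (3, 3)

B = (3, 3)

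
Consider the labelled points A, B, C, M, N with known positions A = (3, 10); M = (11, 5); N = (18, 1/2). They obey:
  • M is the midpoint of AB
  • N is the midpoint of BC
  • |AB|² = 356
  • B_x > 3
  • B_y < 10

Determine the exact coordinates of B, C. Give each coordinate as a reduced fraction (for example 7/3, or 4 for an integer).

1. B_x = 19  [B = 2·M−A = 2·(11, 5)−(3, 10)]
2. B_y = 0  [B = 2·M−A = 2·(11, 5)−(3, 10)]
   so B = (19, 0)
3. C_x = 17  [C = 2·N−B = 2·(18, 1/2)−(19, 0)]
4. C_y = 1  [C = 2·N−B = 2·(18, 1/2)−(19, 0)]
   so C = (17, 1)

B = (19, 0)
C = (17, 1)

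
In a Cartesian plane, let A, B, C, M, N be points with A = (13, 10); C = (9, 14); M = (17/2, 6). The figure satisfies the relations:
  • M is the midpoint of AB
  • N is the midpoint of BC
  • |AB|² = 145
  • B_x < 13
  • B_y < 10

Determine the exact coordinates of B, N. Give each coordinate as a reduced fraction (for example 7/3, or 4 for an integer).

1. B_x = 4  [B = 2·M−A = 2·(17/2, 6)−(13, 10)]
2. B_y = 2  [B = 2·M−A = 2·(17/2, 6)−(13, 10)]
   so B = (4, 2)
3. N_x = 13/2  [2·N = B+C = (4, 2)+(9, 14)]
4. N_y = 8  [2·N = B+C = (4, 2)+(9, 14)]
   so N = (13/2, 8)

B = (4, 2)
N = (13/2, 8)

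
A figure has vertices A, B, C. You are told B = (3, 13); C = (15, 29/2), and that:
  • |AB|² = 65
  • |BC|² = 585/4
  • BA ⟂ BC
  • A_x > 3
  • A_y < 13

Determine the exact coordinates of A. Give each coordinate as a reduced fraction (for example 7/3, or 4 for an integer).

A = (4, 5)

1. A_x = 4  [[BA ⟂ BC ⇒ 12x+3/2y-111/2=0] ∩ [|A−(3, 13)|²=65]]
2. A_y = 5  [[BA ⟂ BC ⇒ 12x+3/2y-111/2=0] ∩ [|A−(3, 13)|²=65]]
   so A = (4, 5)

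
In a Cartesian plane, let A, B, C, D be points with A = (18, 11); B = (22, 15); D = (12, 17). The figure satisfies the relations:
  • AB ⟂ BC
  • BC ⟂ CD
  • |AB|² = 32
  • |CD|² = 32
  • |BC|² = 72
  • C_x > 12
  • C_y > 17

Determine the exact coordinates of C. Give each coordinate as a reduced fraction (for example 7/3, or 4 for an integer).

C = (16, 21)

1. C_x = 16  [[AB ⟂ BC ⇒ 4x+4y-148=0] ∩ [|C−(12, 17)|²=32]]
2. C_y = 21  [[AB ⟂ BC ⇒ 4x+4y-148=0] ∩ [|C−(12, 17)|²=32]]
   so C = (16, 21)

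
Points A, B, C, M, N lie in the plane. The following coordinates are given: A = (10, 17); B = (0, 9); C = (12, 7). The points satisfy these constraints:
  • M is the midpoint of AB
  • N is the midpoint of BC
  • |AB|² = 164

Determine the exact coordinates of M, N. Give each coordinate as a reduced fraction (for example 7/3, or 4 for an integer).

1. M_x = 5  [2·M = A+B = (10, 17)+(0, 9)]
2. M_y = 13  [2·M = A+B = (10, 17)+(0, 9)]
   so M = (5, 13)
3. N_x = 6  [2·N = B+C = (0, 9)+(12, 7)]
4. N_y = 8  [2·N = B+C = (0, 9)+(12, 7)]
   so N = (6, 8)

M = (5, 13)
N = (6, 8)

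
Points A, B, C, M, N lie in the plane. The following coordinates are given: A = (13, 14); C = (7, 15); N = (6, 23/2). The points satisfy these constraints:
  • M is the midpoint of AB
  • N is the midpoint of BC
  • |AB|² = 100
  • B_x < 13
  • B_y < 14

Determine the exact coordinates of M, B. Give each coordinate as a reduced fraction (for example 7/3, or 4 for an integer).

1. B_x = 5  [B = 2·N−C = 2·(6, 23/2)−(7, 15)]
2. B_y = 8  [B = 2·N−C = 2·(6, 23/2)−(7, 15)]
   so B = (5, 8)
3. M_x = 9  [2·M = A+B = (13, 14)+(5, 8)]
4. M_y = 11  [2·M = A+B = (13, 14)+(5, 8)]
   so M = (9, 11)

M = (9, 11)
B = (5, 8)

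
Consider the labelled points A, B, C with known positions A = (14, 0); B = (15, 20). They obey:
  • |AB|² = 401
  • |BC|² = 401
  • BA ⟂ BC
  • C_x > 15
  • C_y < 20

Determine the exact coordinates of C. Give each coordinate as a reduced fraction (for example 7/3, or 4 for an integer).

1. C_x = 35  [[BA ⟂ BC ⇒ -1x-20y+415=0] ∩ [|C−(15, 20)|²=401]]
2. C_y = 19  [[BA ⟂ BC ⇒ -1x-20y+415=0] ∩ [|C−(15, 20)|²=401]]
   so C = (35, 19)

C = (35, 19)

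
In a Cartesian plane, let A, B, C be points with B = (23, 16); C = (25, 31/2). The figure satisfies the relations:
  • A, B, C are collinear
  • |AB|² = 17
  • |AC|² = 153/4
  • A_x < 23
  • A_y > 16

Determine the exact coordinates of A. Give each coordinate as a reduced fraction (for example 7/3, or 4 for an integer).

A = (19, 17)

1. A_x = 19  [[A, B, C are collinear ⇒ 1/2x+2y-87/2=0] ∩ [|A−(23, 16)|²=17]]
2. A_y = 17  [[A, B, C are collinear ⇒ 1/2x+2y-87/2=0] ∩ [|A−(23, 16)|²=17]]
   so A = (19, 17)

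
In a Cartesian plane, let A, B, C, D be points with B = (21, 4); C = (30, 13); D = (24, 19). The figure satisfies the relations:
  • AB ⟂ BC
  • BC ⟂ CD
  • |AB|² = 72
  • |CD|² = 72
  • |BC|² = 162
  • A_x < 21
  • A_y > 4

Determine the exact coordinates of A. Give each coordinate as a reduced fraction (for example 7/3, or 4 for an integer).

1. A_x = 15  [[AB ⟂ BC ⇒ -9x-9y+225=0] ∩ [|A−(21, 4)|²=72]]
2. A_y = 10  [[AB ⟂ BC ⇒ -9x-9y+225=0] ∩ [|A−(21, 4)|²=72]]
   so A = (15, 10)

A = (15, 10)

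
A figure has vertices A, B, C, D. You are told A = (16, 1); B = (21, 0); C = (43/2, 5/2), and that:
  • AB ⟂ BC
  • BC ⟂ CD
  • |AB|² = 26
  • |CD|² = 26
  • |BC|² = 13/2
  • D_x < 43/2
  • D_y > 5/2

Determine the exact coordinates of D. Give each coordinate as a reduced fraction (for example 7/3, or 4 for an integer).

1. D_x = 33/2  [[BC ⟂ CD ⇒ 1/2x+5/2y-17=0] ∩ [|D−(43/2, 5/2)|²=26]]
2. D_y = 7/2  [[BC ⟂ CD ⇒ 1/2x+5/2y-17=0] ∩ [|D−(43/2, 5/2)|²=26]]
   so D = (33/2, 7/2)

D = (33/2, 7/2)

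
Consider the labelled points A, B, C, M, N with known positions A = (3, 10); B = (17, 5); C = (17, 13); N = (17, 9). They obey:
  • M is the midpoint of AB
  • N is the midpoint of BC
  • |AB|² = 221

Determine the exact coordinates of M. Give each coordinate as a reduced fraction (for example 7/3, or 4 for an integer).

M = (10, 15/2)

1. M_x = 10  [2·M = A+B = (3, 10)+(17, 5)]
2. M_y = 15/2  [2·M = A+B = (3, 10)+(17, 5)]
   so M = (10, 15/2)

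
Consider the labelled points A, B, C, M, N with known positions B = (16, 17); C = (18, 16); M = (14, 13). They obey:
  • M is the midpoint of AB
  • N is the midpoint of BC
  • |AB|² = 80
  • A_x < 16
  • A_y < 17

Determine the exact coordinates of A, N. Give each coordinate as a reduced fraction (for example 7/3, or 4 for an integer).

1. A_x = 12  [A = 2·M−B = 2·(14, 13)−(16, 17)]
2. A_y = 9  [A = 2·M−B = 2·(14, 13)−(16, 17)]
   so A = (12, 9)
3. N_x = 17  [2·N = B+C = (16, 17)+(18, 16)]
4. N_y = 33/2  [2·N = B+C = (16, 17)+(18, 16)]
   so N = (17, 33/2)

A = (12, 9)
N = (17, 33/2)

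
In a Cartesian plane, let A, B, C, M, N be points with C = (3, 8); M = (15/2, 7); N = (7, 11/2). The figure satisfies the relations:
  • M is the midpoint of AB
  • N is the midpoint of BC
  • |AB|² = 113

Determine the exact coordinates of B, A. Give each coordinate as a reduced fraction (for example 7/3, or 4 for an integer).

B = (11, 3)
A = (4, 11)

1. B_x = 11  [B = 2·N−C = 2·(7, 11/2)−(3, 8)]
2. B_y = 3  [B = 2·N−C = 2·(7, 11/2)−(3, 8)]
   so B = (11, 3)
3. A_x = 4  [A = 2·M−B = 2·(15/2, 7)−(11, 3)]
4. A_y = 11  [A = 2·M−B = 2·(15/2, 7)−(11, 3)]
   so A = (4, 11)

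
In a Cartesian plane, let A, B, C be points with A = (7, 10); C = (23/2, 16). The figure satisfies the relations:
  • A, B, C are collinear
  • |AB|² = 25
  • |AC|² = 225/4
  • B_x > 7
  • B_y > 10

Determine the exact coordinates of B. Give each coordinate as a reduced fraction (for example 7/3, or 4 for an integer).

1. B_x = 10  [[A, B, C are collinear ⇒ 6x-9/2y+3=0] ∩ [|B−(7, 10)|²=25]]
2. B_y = 14  [[A, B, C are collinear ⇒ 6x-9/2y+3=0] ∩ [|B−(7, 10)|²=25]]
   so B = (10, 14)

B = (10, 14)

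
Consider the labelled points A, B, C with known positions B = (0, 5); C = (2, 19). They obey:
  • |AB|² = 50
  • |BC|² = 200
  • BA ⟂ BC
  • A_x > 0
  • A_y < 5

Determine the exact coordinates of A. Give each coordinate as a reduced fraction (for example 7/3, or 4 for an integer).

1. A_x = 7  [[BA ⟂ BC ⇒ 2x+14y-70=0] ∩ [|A−(0, 5)|²=50]]
2. A_y = 4  [[BA ⟂ BC ⇒ 2x+14y-70=0] ∩ [|A−(0, 5)|²=50]]
   so A = (7, 4)

A = (7, 4)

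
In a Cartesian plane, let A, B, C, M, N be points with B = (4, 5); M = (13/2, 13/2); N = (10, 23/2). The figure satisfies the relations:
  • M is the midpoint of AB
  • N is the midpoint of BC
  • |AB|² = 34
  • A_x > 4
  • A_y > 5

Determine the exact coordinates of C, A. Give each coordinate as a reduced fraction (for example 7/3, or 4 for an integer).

C = (16, 18)
A = (9, 8)

1. A_x = 9  [A = 2·M−B = 2·(13/2, 13/2)−(4, 5)]
2. A_y = 8  [A = 2·M−B = 2·(13/2, 13/2)−(4, 5)]
   so A = (9, 8)
3. C_x = 16  [C = 2·N−B = 2·(10, 23/2)−(4, 5)]
4. C_y = 18  [C = 2·N−B = 2·(10, 23/2)−(4, 5)]
   so C = (16, 18)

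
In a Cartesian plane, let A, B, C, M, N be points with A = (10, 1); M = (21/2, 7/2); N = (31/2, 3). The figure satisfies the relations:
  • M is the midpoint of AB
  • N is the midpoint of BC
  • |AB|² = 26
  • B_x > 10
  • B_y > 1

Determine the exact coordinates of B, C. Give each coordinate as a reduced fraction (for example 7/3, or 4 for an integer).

1. B_x = 11  [B = 2·M−A = 2·(21/2, 7/2)−(10, 1)]
2. B_y = 6  [B = 2·M−A = 2·(21/2, 7/2)−(10, 1)]
   so B = (11, 6)
3. C_x = 20  [C = 2·N−B = 2·(31/2, 3)−(11, 6)]
4. C_y = 0  [C = 2·N−B = 2·(31/2, 3)−(11, 6)]
   so C = (20, 0)

B = (11, 6)
C = (20, 0)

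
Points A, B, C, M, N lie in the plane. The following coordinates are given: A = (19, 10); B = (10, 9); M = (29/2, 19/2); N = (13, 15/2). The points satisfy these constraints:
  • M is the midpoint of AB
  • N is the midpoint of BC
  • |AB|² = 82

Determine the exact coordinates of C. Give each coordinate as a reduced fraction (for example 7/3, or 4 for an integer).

1. C_x = 16  [C = 2·N−B = 2·(13, 15/2)−(10, 9)]
2. C_y = 6  [C = 2·N−B = 2·(13, 15/2)−(10, 9)]
   so C = (16, 6)

C = (16, 6)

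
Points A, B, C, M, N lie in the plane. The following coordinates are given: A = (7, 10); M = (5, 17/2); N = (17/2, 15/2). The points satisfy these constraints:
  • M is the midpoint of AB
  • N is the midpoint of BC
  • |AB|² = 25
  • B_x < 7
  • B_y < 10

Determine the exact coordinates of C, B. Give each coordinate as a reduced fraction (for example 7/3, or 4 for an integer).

1. B_x = 3  [B = 2·M−A = 2·(5, 17/2)−(7, 10)]
2. B_y = 7  [B = 2·M−A = 2·(5, 17/2)−(7, 10)]
   so B = (3, 7)
3. C_x = 14  [C = 2·N−B = 2·(17/2, 15/2)−(3, 7)]
4. C_y = 8  [C = 2·N−B = 2·(17/2, 15/2)−(3, 7)]
   so C = (14, 8)

C = (14, 8)
B = (3, 7)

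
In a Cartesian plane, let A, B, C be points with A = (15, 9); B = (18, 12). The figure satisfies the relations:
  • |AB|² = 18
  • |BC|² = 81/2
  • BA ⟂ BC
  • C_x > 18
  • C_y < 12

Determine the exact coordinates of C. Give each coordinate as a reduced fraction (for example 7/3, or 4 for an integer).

C = (45/2, 15/2)

1. C_x = 45/2  [[BA ⟂ BC ⇒ -3x-3y+90=0] ∩ [|C−(18, 12)|²=81/2]]
2. C_y = 15/2  [[BA ⟂ BC ⇒ -3x-3y+90=0] ∩ [|C−(18, 12)|²=81/2]]
   so C = (45/2, 15/2)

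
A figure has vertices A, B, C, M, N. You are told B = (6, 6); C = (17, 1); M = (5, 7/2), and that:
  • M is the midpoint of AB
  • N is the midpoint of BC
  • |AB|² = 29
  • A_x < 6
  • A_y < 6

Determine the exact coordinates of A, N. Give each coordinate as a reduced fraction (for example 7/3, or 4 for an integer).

A = (4, 1)
N = (23/2, 7/2)

1. A_x = 4  [A = 2·M−B = 2·(5, 7/2)−(6, 6)]
2. A_y = 1  [A = 2·M−B = 2·(5, 7/2)−(6, 6)]
   so A = (4, 1)
3. N_x = 23/2  [2·N = B+C = (6, 6)+(17, 1)]
4. N_y = 7/2  [2·N = B+C = (6, 6)+(17, 1)]
   so N = (23/2, 7/2)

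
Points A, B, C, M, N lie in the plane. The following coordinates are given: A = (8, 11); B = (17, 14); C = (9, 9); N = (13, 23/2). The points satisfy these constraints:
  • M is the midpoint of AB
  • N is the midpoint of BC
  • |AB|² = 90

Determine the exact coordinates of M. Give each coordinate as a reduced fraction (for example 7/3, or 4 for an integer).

1. M_x = 25/2  [2·M = A+B = (8, 11)+(17, 14)]
2. M_y = 25/2  [2·M = A+B = (8, 11)+(17, 14)]
   so M = (25/2, 25/2)

M = (25/2, 25/2)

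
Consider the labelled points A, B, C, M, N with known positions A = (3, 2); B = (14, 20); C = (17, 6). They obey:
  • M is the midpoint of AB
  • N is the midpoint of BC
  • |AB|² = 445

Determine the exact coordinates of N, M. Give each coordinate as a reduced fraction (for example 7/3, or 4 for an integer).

N = (31/2, 13)
M = (17/2, 11)

1. M_x = 17/2  [2·M = A+B = (3, 2)+(14, 20)]
2. M_y = 11  [2·M = A+B = (3, 2)+(14, 20)]
   so M = (17/2, 11)
3. N_x = 31/2  [2·N = B+C = (14, 20)+(17, 6)]
4. N_y = 13  [2·N = B+C = (14, 20)+(17, 6)]
   so N = (31/2, 13)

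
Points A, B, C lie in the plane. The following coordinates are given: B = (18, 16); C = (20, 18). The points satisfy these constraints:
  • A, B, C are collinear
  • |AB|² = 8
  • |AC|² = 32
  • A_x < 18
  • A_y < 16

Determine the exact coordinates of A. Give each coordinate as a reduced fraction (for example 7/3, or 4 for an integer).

1. A_x = 16  [[A, B, C are collinear ⇒ -2x+2y+4=0] ∩ [|A−(18, 16)|²=8]]
2. A_y = 14  [[A, B, C are collinear ⇒ -2x+2y+4=0] ∩ [|A−(18, 16)|²=8]]
   so A = (16, 14)

A = (16, 14)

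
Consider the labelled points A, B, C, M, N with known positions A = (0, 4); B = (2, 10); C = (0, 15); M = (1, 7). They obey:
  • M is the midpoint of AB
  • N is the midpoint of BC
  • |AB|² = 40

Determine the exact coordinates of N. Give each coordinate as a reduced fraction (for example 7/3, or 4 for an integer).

N = (1, 25/2)

1. N_x = 1  [2·N = B+C = (2, 10)+(0, 15)]
2. N_y = 25/2  [2·N = B+C = (2, 10)+(0, 15)]
   so N = (1, 25/2)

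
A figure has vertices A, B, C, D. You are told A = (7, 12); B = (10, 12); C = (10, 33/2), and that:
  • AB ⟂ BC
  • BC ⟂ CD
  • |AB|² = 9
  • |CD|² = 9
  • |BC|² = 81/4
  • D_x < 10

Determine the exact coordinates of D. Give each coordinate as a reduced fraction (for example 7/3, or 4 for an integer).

D = (7, 33/2)

1. D_x = 7  [[BC ⟂ CD ⇒ 9/2y-297/4=0] ∩ [|D−(10, 33/2)|²=9]]
2. D_y = 33/2  [[BC ⟂ CD ⇒ 9/2y-297/4=0] ∩ [|D−(10, 33/2)|²=9]]
   so D = (7, 33/2)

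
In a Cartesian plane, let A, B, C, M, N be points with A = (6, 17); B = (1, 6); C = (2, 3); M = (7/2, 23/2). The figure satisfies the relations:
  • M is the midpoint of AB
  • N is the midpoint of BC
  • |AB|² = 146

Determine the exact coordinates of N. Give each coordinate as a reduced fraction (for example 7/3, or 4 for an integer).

1. N_x = 3/2  [2·N = B+C = (1, 6)+(2, 3)]
2. N_y = 9/2  [2·N = B+C = (1, 6)+(2, 3)]
   so N = (3/2, 9/2)

N = (3/2, 9/2)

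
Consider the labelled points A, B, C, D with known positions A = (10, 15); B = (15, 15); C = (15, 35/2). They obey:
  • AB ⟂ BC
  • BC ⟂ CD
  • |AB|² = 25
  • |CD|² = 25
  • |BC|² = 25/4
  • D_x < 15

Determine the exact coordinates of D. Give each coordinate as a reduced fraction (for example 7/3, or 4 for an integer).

D = (10, 35/2)

1. D_x = 10  [[BC ⟂ CD ⇒ 5/2y-175/4=0] ∩ [|D−(15, 35/2)|²=25]]
2. D_y = 35/2  [[BC ⟂ CD ⇒ 5/2y-175/4=0] ∩ [|D−(15, 35/2)|²=25]]
   so D = (10, 35/2)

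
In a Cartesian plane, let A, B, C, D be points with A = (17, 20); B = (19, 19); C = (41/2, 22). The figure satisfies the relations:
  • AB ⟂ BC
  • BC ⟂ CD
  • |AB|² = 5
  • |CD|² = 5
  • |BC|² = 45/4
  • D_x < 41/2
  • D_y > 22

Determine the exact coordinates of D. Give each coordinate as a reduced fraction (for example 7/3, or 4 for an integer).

1. D_x = 37/2  [[BC ⟂ CD ⇒ 3/2x+3y-387/4=0] ∩ [|D−(41/2, 22)|²=5]]
2. D_y = 23  [[BC ⟂ CD ⇒ 3/2x+3y-387/4=0] ∩ [|D−(41/2, 22)|²=5]]
   so D = (37/2, 23)

D = (37/2, 23)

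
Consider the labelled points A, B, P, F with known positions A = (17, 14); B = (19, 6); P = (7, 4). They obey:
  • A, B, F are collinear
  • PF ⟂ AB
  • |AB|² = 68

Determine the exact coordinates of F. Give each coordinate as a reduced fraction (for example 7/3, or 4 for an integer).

1. F_x = 319/17  [[A, B, F are collinear ⇒ 8x+2y-164=0] ∩ [PF ⟂ AB ⇒ 2x-8y+18=0]]
2. F_y = 118/17  [[A, B, F are collinear ⇒ 8x+2y-164=0] ∩ [PF ⟂ AB ⇒ 2x-8y+18=0]]
   so F = (319/17, 118/17)

F = (319/17, 118/17)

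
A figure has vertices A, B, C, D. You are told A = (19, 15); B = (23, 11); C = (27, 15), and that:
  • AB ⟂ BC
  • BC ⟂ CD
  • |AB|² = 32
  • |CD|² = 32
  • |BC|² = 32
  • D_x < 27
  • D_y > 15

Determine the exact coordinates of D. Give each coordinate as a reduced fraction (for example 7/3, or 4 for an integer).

D = (23, 19)

1. D_x = 23  [[BC ⟂ CD ⇒ 4x+4y-168=0] ∩ [|D−(27, 15)|²=32]]
2. D_y = 19  [[BC ⟂ CD ⇒ 4x+4y-168=0] ∩ [|D−(27, 15)|²=32]]
   so D = (23, 19)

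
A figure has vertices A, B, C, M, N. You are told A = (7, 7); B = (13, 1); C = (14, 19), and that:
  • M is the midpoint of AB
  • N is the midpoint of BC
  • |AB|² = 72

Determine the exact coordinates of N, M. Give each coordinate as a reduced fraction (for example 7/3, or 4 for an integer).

1. M_x = 10  [2·M = A+B = (7, 7)+(13, 1)]
2. M_y = 4  [2·M = A+B = (7, 7)+(13, 1)]
   so M = (10, 4)
3. N_x = 27/2  [2·N = B+C = (13, 1)+(14, 19)]
4. N_y = 10  [2·N = B+C = (13, 1)+(14, 19)]
   so N = (27/2, 10)

N = (27/2, 10)
M = (10, 4)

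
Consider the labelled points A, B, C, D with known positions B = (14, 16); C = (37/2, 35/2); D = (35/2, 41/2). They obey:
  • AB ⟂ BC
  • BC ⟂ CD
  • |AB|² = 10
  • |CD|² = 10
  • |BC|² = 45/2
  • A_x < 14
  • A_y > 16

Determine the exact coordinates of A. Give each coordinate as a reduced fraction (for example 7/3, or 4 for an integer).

A = (13, 19)

1. A_x = 13  [[AB ⟂ BC ⇒ -9/2x-3/2y+87=0] ∩ [|A−(14, 16)|²=10]]
2. A_y = 19  [[AB ⟂ BC ⇒ -9/2x-3/2y+87=0] ∩ [|A−(14, 16)|²=10]]
   so A = (13, 19)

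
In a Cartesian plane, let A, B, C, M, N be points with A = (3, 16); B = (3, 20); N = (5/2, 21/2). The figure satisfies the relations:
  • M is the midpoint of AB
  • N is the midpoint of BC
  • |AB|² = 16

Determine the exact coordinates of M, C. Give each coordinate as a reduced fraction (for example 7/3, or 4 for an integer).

M = (3, 18)
C = (2, 1)

1. M_x = 3  [2·M = A+B = (3, 16)+(3, 20)]
2. M_y = 18  [2·M = A+B = (3, 16)+(3, 20)]
   so M = (3, 18)
3. C_x = 2  [C = 2·N−B = 2·(5/2, 21/2)−(3, 20)]
4. C_y = 1  [C = 2·N−B = 2·(5/2, 21/2)−(3, 20)]
   so C = (2, 1)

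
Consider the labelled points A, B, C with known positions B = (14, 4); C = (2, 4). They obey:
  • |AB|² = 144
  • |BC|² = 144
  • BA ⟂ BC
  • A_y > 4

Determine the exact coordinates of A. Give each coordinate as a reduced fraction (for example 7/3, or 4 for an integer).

1. A_x = 14  [[BA ⟂ BC ⇒ -12x+168=0] ∩ [|A−(14, 4)|²=144]]
2. A_y = 16  [[BA ⟂ BC ⇒ -12x+168=0] ∩ [|A−(14, 4)|²=144]]
   so A = (14, 16)

A = (14, 16)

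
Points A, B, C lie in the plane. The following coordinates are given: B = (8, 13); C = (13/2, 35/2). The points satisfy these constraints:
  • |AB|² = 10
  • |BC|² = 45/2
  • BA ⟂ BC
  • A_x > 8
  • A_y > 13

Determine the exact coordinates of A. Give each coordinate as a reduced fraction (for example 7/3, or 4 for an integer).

A = (11, 14)

1. A_x = 11  [[BA ⟂ BC ⇒ -3/2x+9/2y-93/2=0] ∩ [|A−(8, 13)|²=10]]
2. A_y = 14  [[BA ⟂ BC ⇒ -3/2x+9/2y-93/2=0] ∩ [|A−(8, 13)|²=10]]
   so A = (11, 14)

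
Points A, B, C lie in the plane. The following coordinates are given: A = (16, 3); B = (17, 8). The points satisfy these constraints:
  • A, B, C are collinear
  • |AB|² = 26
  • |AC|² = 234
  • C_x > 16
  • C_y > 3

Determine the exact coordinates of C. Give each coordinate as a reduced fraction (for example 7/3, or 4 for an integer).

1. C_x = 19  [[A, B, C are collinear ⇒ -5x+1y+77=0] ∩ [|C−(16, 3)|²=234]]
2. C_y = 18  [[A, B, C are collinear ⇒ -5x+1y+77=0] ∩ [|C−(16, 3)|²=234]]
   so C = (19, 18)

C = (19, 18)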